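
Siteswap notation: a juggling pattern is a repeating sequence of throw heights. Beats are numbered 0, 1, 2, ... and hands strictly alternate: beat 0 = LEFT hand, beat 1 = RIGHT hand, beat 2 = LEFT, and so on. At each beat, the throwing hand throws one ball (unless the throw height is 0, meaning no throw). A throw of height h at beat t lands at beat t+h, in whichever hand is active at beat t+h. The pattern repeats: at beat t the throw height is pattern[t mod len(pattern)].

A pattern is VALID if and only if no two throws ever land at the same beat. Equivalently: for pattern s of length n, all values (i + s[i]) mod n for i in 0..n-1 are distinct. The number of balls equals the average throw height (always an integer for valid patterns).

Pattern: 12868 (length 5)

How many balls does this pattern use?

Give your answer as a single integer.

Pattern = [1, 2, 8, 6, 8], length n = 5
  position 0: throw height = 1, running sum = 1
  position 1: throw height = 2, running sum = 3
  position 2: throw height = 8, running sum = 11
  position 3: throw height = 6, running sum = 17
  position 4: throw height = 8, running sum = 25
Total sum = 25; balls = sum / n = 25 / 5 = 5

Answer: 5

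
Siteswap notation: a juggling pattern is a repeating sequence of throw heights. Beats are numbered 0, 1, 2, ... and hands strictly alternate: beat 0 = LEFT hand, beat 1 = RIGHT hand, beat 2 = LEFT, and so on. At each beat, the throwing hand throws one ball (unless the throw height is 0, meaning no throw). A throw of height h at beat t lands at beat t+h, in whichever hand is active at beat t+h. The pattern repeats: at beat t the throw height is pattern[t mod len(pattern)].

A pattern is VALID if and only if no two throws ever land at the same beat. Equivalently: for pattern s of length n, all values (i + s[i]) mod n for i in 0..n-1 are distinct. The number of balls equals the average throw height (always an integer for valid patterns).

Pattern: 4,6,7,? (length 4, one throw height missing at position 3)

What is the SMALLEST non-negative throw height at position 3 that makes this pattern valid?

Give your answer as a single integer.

Answer: 3

Derivation:
i=0: (0 + 4) mod 4 = 0
i=1: (1 + 6) mod 4 = 3
i=2: (2 + 7) mod 4 = 1
i=3: s[i]=? (unknown)
Known residues: [0, 1, 3]; need a permutation of 0..3, so missing residue r = 2
Need (3 + s) mod 4 = 2; smallest s = (2 - 3) mod 4 = 3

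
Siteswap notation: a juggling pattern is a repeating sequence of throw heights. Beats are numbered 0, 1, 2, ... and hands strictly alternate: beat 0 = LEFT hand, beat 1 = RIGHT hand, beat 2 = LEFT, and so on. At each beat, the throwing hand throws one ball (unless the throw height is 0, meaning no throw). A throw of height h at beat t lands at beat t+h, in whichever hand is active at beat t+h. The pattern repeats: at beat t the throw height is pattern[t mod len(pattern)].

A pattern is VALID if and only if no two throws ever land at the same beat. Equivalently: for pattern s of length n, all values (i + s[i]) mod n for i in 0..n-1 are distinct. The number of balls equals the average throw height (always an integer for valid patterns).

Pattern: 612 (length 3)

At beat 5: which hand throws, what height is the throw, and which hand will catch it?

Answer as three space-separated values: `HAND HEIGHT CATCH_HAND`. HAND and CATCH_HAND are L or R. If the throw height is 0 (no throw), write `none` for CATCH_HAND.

Beat 5: 5 mod 2 = 1, so hand = R
Throw height = pattern[5 mod 3] = pattern[2] = 2
Lands at beat 5+2=7, 7 mod 2 = 1, so catch hand = R

Answer: R 2 R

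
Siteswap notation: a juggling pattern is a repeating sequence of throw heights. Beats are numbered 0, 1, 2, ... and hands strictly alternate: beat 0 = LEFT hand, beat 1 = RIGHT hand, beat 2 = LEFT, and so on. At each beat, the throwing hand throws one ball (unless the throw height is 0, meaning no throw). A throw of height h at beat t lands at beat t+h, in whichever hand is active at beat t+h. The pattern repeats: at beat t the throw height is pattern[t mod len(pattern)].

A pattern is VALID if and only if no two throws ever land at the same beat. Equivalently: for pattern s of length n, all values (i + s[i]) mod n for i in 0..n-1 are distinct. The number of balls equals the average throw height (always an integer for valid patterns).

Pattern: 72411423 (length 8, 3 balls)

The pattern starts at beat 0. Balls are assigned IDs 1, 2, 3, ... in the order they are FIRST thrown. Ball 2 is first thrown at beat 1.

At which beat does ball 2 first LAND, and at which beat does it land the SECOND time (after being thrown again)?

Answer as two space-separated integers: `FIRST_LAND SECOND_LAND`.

Beat 0 (L): throw ball1 h=7 -> lands@7:R; in-air after throw: [b1@7:R]
Beat 1 (R): throw ball2 h=2 -> lands@3:R; in-air after throw: [b2@3:R b1@7:R]
Beat 2 (L): throw ball3 h=4 -> lands@6:L; in-air after throw: [b2@3:R b3@6:L b1@7:R]
Beat 3 (R): throw ball2 h=1 -> lands@4:L; in-air after throw: [b2@4:L b3@6:L b1@7:R]
Beat 4 (L): throw ball2 h=1 -> lands@5:R; in-air after throw: [b2@5:R b3@6:L b1@7:R]
Ball 2: thrown@1 h=2 -> first land @3; rethrown@3 h=1 -> second land @4

Answer: 3 4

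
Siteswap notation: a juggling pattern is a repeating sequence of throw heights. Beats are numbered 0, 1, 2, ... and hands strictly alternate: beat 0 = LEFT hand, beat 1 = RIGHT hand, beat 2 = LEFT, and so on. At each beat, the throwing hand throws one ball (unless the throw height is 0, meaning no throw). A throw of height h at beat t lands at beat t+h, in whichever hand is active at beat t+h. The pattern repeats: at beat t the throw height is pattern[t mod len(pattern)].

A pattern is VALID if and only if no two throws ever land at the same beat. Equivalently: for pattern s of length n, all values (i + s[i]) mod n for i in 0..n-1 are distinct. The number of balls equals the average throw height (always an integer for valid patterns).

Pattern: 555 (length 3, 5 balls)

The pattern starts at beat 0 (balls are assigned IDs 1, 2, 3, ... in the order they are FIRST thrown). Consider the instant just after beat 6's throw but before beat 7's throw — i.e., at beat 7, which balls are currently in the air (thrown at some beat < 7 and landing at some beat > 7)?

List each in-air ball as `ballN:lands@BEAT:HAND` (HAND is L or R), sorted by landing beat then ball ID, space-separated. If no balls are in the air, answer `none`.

Beat 0 (L): throw ball1 h=5 -> lands@5:R; in-air after throw: [b1@5:R]
Beat 1 (R): throw ball2 h=5 -> lands@6:L; in-air after throw: [b1@5:R b2@6:L]
Beat 2 (L): throw ball3 h=5 -> lands@7:R; in-air after throw: [b1@5:R b2@6:L b3@7:R]
Beat 3 (R): throw ball4 h=5 -> lands@8:L; in-air after throw: [b1@5:R b2@6:L b3@7:R b4@8:L]
Beat 4 (L): throw ball5 h=5 -> lands@9:R; in-air after throw: [b1@5:R b2@6:L b3@7:R b4@8:L b5@9:R]
Beat 5 (R): throw ball1 h=5 -> lands@10:L; in-air after throw: [b2@6:L b3@7:R b4@8:L b5@9:R b1@10:L]
Beat 6 (L): throw ball2 h=5 -> lands@11:R; in-air after throw: [b3@7:R b4@8:L b5@9:R b1@10:L b2@11:R]
Beat 7 (R): throw ball3 h=5 -> lands@12:L; in-air after throw: [b4@8:L b5@9:R b1@10:L b2@11:R b3@12:L]

Answer: ball4:lands@8:L ball5:lands@9:R ball1:lands@10:L ball2:lands@11:R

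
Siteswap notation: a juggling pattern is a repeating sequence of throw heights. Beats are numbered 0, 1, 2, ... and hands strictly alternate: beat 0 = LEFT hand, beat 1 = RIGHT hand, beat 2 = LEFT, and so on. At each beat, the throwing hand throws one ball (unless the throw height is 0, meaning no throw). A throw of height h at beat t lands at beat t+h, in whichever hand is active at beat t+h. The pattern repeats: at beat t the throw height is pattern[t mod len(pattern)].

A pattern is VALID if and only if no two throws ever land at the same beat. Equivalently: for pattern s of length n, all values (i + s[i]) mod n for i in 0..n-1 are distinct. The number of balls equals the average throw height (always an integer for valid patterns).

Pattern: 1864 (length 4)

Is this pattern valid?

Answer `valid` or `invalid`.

i=0: (i + s[i]) mod n = (0 + 1) mod 4 = 1
i=1: (i + s[i]) mod n = (1 + 8) mod 4 = 1
i=2: (i + s[i]) mod n = (2 + 6) mod 4 = 0
i=3: (i + s[i]) mod n = (3 + 4) mod 4 = 3
Residues: [1, 1, 0, 3], distinct: False

Answer: invalid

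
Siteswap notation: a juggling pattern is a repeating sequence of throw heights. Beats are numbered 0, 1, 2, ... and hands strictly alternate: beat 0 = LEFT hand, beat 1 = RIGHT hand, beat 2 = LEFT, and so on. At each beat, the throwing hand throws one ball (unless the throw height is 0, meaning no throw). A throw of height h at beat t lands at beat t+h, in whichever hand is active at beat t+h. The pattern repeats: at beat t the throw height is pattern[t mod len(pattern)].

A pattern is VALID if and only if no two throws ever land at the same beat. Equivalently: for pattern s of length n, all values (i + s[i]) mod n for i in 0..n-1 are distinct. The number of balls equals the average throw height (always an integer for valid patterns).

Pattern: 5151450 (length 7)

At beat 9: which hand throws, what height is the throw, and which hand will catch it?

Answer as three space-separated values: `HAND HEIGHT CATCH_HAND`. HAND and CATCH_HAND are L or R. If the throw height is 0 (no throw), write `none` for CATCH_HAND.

Answer: R 5 L

Derivation:
Beat 9: 9 mod 2 = 1, so hand = R
Throw height = pattern[9 mod 7] = pattern[2] = 5
Lands at beat 9+5=14, 14 mod 2 = 0, so catch hand = L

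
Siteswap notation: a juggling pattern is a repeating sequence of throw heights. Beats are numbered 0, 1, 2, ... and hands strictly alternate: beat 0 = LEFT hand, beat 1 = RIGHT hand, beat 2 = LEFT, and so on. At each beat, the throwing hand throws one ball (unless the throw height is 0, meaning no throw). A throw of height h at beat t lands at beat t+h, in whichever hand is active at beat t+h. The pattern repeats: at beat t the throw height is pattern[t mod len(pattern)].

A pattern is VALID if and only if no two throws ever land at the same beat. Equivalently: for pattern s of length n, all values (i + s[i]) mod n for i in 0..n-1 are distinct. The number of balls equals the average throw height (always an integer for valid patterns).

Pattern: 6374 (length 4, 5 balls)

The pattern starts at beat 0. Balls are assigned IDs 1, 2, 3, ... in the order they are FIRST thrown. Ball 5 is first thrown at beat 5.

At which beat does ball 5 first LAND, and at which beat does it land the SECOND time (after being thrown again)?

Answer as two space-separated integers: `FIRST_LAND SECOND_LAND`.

Beat 0 (L): throw ball1 h=6 -> lands@6:L; in-air after throw: [b1@6:L]
Beat 1 (R): throw ball2 h=3 -> lands@4:L; in-air after throw: [b2@4:L b1@6:L]
Beat 2 (L): throw ball3 h=7 -> lands@9:R; in-air after throw: [b2@4:L b1@6:L b3@9:R]
Beat 3 (R): throw ball4 h=4 -> lands@7:R; in-air after throw: [b2@4:L b1@6:L b4@7:R b3@9:R]
Beat 4 (L): throw ball2 h=6 -> lands@10:L; in-air after throw: [b1@6:L b4@7:R b3@9:R b2@10:L]
Beat 5 (R): throw ball5 h=3 -> lands@8:L; in-air after throw: [b1@6:L b4@7:R b5@8:L b3@9:R b2@10:L]
Beat 6 (L): throw ball1 h=7 -> lands@13:R; in-air after throw: [b4@7:R b5@8:L b3@9:R b2@10:L b1@13:R]
Beat 7 (R): throw ball4 h=4 -> lands@11:R; in-air after throw: [b5@8:L b3@9:R b2@10:L b4@11:R b1@13:R]
Beat 8 (L): throw ball5 h=6 -> lands@14:L; in-air after throw: [b3@9:R b2@10:L b4@11:R b1@13:R b5@14:L]
Beat 9 (R): throw ball3 h=3 -> lands@12:L; in-air after throw: [b2@10:L b4@11:R b3@12:L b1@13:R b5@14:L]
Beat 10 (L): throw ball2 h=7 -> lands@17:R; in-air after throw: [b4@11:R b3@12:L b1@13:R b5@14:L b2@17:R]
Beat 11 (R): throw ball4 h=4 -> lands@15:R; in-air after throw: [b3@12:L b1@13:R b5@14:L b4@15:R b2@17:R]
Beat 12 (L): throw ball3 h=6 -> lands@18:L; in-air after throw: [b1@13:R b5@14:L b4@15:R b2@17:R b3@18:L]
Beat 13 (R): throw ball1 h=3 -> lands@16:L; in-air after throw: [b5@14:L b4@15:R b1@16:L b2@17:R b3@18:L]
Beat 14 (L): throw ball5 h=7 -> lands@21:R; in-air after throw: [b4@15:R b1@16:L b2@17:R b3@18:L b5@21:R]
Ball 5: thrown@5 h=3 -> first land @8; rethrown@8 h=6 -> second land @14

Answer: 8 14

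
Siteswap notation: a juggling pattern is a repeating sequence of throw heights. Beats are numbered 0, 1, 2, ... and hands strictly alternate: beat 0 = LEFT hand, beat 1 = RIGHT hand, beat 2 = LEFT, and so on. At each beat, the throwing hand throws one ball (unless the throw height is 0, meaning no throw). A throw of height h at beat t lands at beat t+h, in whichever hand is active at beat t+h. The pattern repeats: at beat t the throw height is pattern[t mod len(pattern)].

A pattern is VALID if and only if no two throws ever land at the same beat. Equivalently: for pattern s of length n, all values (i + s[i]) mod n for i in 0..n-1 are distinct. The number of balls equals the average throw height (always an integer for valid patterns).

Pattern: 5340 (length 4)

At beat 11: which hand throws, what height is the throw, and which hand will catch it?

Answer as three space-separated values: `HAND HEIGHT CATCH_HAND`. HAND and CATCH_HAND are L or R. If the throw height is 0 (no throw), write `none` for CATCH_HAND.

Answer: R 0 none

Derivation:
Beat 11: 11 mod 2 = 1, so hand = R
Throw height = pattern[11 mod 4] = pattern[3] = 0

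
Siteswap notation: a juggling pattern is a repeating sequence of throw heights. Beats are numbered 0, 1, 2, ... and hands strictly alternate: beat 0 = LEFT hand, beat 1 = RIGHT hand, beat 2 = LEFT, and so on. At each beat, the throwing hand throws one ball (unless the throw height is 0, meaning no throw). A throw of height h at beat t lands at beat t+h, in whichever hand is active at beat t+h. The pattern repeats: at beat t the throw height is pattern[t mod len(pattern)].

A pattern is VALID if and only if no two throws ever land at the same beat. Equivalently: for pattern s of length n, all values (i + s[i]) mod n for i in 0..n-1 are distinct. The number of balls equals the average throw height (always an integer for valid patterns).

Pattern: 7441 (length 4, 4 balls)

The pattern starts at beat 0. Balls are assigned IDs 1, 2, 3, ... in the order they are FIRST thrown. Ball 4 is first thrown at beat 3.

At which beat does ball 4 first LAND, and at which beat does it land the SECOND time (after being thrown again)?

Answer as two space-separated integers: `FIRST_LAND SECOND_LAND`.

Answer: 4 11

Derivation:
Beat 0 (L): throw ball1 h=7 -> lands@7:R; in-air after throw: [b1@7:R]
Beat 1 (R): throw ball2 h=4 -> lands@5:R; in-air after throw: [b2@5:R b1@7:R]
Beat 2 (L): throw ball3 h=4 -> lands@6:L; in-air after throw: [b2@5:R b3@6:L b1@7:R]
Beat 3 (R): throw ball4 h=1 -> lands@4:L; in-air after throw: [b4@4:L b2@5:R b3@6:L b1@7:R]
Beat 4 (L): throw ball4 h=7 -> lands@11:R; in-air after throw: [b2@5:R b3@6:L b1@7:R b4@11:R]
Beat 5 (R): throw ball2 h=4 -> lands@9:R; in-air after throw: [b3@6:L b1@7:R b2@9:R b4@11:R]
Beat 6 (L): throw ball3 h=4 -> lands@10:L; in-air after throw: [b1@7:R b2@9:R b3@10:L b4@11:R]
Beat 7 (R): throw ball1 h=1 -> lands@8:L; in-air after throw: [b1@8:L b2@9:R b3@10:L b4@11:R]
Beat 8 (L): throw ball1 h=7 -> lands@15:R; in-air after throw: [b2@9:R b3@10:L b4@11:R b1@15:R]
Beat 9 (R): throw ball2 h=4 -> lands@13:R; in-air after throw: [b3@10:L b4@11:R b2@13:R b1@15:R]
Beat 10 (L): throw ball3 h=4 -> lands@14:L; in-air after throw: [b4@11:R b2@13:R b3@14:L b1@15:R]
Beat 11 (R): throw ball4 h=1 -> lands@12:L; in-air after throw: [b4@12:L b2@13:R b3@14:L b1@15:R]
Ball 4: thrown@3 h=1 -> first land @4; rethrown@4 h=7 -> second land @11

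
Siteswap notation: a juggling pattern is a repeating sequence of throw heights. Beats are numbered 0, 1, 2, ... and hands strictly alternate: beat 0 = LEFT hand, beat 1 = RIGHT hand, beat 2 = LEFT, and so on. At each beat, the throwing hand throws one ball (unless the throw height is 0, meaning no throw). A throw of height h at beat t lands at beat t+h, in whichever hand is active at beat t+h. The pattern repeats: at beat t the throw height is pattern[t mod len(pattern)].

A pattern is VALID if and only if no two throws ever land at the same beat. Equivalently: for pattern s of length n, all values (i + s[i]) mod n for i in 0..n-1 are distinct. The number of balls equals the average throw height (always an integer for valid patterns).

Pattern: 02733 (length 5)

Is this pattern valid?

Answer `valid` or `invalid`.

i=0: (i + s[i]) mod n = (0 + 0) mod 5 = 0
i=1: (i + s[i]) mod n = (1 + 2) mod 5 = 3
i=2: (i + s[i]) mod n = (2 + 7) mod 5 = 4
i=3: (i + s[i]) mod n = (3 + 3) mod 5 = 1
i=4: (i + s[i]) mod n = (4 + 3) mod 5 = 2
Residues: [0, 3, 4, 1, 2], distinct: True

Answer: valid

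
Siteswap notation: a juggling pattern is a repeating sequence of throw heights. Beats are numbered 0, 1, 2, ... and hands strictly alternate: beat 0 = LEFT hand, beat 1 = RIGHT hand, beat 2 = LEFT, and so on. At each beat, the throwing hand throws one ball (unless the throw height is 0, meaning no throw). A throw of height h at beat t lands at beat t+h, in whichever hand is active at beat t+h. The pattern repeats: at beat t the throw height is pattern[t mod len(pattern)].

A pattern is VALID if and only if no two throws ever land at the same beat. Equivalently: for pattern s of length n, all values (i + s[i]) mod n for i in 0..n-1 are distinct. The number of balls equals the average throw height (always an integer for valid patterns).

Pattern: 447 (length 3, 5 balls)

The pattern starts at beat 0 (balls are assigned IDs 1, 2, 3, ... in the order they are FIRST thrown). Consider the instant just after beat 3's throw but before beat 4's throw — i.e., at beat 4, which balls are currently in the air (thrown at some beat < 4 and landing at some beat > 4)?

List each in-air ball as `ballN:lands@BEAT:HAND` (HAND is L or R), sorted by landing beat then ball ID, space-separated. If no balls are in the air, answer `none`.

Beat 0 (L): throw ball1 h=4 -> lands@4:L; in-air after throw: [b1@4:L]
Beat 1 (R): throw ball2 h=4 -> lands@5:R; in-air after throw: [b1@4:L b2@5:R]
Beat 2 (L): throw ball3 h=7 -> lands@9:R; in-air after throw: [b1@4:L b2@5:R b3@9:R]
Beat 3 (R): throw ball4 h=4 -> lands@7:R; in-air after throw: [b1@4:L b2@5:R b4@7:R b3@9:R]
Beat 4 (L): throw ball1 h=4 -> lands@8:L; in-air after throw: [b2@5:R b4@7:R b1@8:L b3@9:R]

Answer: ball2:lands@5:R ball4:lands@7:R ball3:lands@9:R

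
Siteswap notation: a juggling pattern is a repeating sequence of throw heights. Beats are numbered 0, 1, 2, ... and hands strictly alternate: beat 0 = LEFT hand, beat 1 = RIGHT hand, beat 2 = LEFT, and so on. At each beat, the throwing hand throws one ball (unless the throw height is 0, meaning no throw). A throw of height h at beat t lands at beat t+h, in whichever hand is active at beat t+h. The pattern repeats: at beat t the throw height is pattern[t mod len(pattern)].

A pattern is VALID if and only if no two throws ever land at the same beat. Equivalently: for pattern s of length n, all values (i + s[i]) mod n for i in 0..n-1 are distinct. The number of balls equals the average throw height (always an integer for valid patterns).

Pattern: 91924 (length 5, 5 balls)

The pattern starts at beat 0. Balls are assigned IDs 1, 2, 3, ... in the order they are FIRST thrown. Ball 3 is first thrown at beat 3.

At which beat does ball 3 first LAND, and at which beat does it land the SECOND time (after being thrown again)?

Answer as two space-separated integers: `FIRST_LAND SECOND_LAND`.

Answer: 5 14

Derivation:
Beat 0 (L): throw ball1 h=9 -> lands@9:R; in-air after throw: [b1@9:R]
Beat 1 (R): throw ball2 h=1 -> lands@2:L; in-air after throw: [b2@2:L b1@9:R]
Beat 2 (L): throw ball2 h=9 -> lands@11:R; in-air after throw: [b1@9:R b2@11:R]
Beat 3 (R): throw ball3 h=2 -> lands@5:R; in-air after throw: [b3@5:R b1@9:R b2@11:R]
Beat 4 (L): throw ball4 h=4 -> lands@8:L; in-air after throw: [b3@5:R b4@8:L b1@9:R b2@11:R]
Beat 5 (R): throw ball3 h=9 -> lands@14:L; in-air after throw: [b4@8:L b1@9:R b2@11:R b3@14:L]
Beat 6 (L): throw ball5 h=1 -> lands@7:R; in-air after throw: [b5@7:R b4@8:L b1@9:R b2@11:R b3@14:L]
Beat 7 (R): throw ball5 h=9 -> lands@16:L; in-air after throw: [b4@8:L b1@9:R b2@11:R b3@14:L b5@16:L]
Beat 8 (L): throw ball4 h=2 -> lands@10:L; in-air after throw: [b1@9:R b4@10:L b2@11:R b3@14:L b5@16:L]
Beat 9 (R): throw ball1 h=4 -> lands@13:R; in-air after throw: [b4@10:L b2@11:R b1@13:R b3@14:L b5@16:L]
Beat 10 (L): throw ball4 h=9 -> lands@19:R; in-air after throw: [b2@11:R b1@13:R b3@14:L b5@16:L b4@19:R]
Beat 11 (R): throw ball2 h=1 -> lands@12:L; in-air after throw: [b2@12:L b1@13:R b3@14:L b5@16:L b4@19:R]
Beat 12 (L): throw ball2 h=9 -> lands@21:R; in-air after throw: [b1@13:R b3@14:L b5@16:L b4@19:R b2@21:R]
Beat 13 (R): throw ball1 h=2 -> lands@15:R; in-air after throw: [b3@14:L b1@15:R b5@16:L b4@19:R b2@21:R]
Beat 14 (L): throw ball3 h=4 -> lands@18:L; in-air after throw: [b1@15:R b5@16:L b3@18:L b4@19:R b2@21:R]
Ball 3: thrown@3 h=2 -> first land @5; rethrown@5 h=9 -> second land @14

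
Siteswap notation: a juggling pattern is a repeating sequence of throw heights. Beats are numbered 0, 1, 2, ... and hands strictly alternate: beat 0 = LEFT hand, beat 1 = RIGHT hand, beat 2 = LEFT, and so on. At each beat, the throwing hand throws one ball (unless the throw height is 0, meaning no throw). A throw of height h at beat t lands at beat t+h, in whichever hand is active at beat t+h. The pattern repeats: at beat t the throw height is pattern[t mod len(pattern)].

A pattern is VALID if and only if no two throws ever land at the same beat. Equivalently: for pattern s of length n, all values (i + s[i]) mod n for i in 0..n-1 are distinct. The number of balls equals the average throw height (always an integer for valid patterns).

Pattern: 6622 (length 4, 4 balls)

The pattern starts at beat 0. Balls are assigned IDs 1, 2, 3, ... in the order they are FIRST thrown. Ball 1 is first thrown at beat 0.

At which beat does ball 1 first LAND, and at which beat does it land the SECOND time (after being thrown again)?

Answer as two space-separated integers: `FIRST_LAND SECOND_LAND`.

Answer: 6 8

Derivation:
Beat 0 (L): throw ball1 h=6 -> lands@6:L; in-air after throw: [b1@6:L]
Beat 1 (R): throw ball2 h=6 -> lands@7:R; in-air after throw: [b1@6:L b2@7:R]
Beat 2 (L): throw ball3 h=2 -> lands@4:L; in-air after throw: [b3@4:L b1@6:L b2@7:R]
Beat 3 (R): throw ball4 h=2 -> lands@5:R; in-air after throw: [b3@4:L b4@5:R b1@6:L b2@7:R]
Beat 4 (L): throw ball3 h=6 -> lands@10:L; in-air after throw: [b4@5:R b1@6:L b2@7:R b3@10:L]
Beat 5 (R): throw ball4 h=6 -> lands@11:R; in-air after throw: [b1@6:L b2@7:R b3@10:L b4@11:R]
Beat 6 (L): throw ball1 h=2 -> lands@8:L; in-air after throw: [b2@7:R b1@8:L b3@10:L b4@11:R]
Beat 7 (R): throw ball2 h=2 -> lands@9:R; in-air after throw: [b1@8:L b2@9:R b3@10:L b4@11:R]
Beat 8 (L): throw ball1 h=6 -> lands@14:L; in-air after throw: [b2@9:R b3@10:L b4@11:R b1@14:L]
Ball 1: thrown@0 h=6 -> first land @6; rethrown@6 h=2 -> second land @8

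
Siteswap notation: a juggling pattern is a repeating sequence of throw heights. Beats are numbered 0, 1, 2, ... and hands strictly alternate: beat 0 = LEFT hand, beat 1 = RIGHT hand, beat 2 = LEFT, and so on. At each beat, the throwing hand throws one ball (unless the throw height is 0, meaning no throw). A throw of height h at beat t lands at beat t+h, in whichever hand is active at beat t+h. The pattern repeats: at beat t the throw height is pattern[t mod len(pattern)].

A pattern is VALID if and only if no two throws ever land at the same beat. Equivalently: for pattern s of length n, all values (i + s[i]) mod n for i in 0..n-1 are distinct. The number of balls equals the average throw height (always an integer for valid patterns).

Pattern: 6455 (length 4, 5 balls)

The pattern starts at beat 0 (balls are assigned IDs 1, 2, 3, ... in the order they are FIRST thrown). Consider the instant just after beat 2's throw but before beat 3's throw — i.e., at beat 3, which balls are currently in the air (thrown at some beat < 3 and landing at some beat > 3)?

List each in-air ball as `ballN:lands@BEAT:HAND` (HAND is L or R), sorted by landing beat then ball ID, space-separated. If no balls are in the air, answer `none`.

Beat 0 (L): throw ball1 h=6 -> lands@6:L; in-air after throw: [b1@6:L]
Beat 1 (R): throw ball2 h=4 -> lands@5:R; in-air after throw: [b2@5:R b1@6:L]
Beat 2 (L): throw ball3 h=5 -> lands@7:R; in-air after throw: [b2@5:R b1@6:L b3@7:R]
Beat 3 (R): throw ball4 h=5 -> lands@8:L; in-air after throw: [b2@5:R b1@6:L b3@7:R b4@8:L]

Answer: ball2:lands@5:R ball1:lands@6:L ball3:lands@7:R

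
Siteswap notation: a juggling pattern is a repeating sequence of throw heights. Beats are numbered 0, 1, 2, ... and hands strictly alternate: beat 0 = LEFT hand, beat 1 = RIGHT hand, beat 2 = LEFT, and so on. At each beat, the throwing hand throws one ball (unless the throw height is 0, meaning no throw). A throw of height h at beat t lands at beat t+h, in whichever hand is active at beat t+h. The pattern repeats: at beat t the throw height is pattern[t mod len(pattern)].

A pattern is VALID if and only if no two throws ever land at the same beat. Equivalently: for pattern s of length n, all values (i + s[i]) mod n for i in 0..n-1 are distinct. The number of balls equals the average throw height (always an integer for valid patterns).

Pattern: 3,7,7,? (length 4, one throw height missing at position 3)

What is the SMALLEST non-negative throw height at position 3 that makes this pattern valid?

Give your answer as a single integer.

i=0: (0 + 3) mod 4 = 3
i=1: (1 + 7) mod 4 = 0
i=2: (2 + 7) mod 4 = 1
i=3: s[i]=? (unknown)
Known residues: [0, 1, 3]; need a permutation of 0..3, so missing residue r = 2
Need (3 + s) mod 4 = 2; smallest s = (2 - 3) mod 4 = 3

Answer: 3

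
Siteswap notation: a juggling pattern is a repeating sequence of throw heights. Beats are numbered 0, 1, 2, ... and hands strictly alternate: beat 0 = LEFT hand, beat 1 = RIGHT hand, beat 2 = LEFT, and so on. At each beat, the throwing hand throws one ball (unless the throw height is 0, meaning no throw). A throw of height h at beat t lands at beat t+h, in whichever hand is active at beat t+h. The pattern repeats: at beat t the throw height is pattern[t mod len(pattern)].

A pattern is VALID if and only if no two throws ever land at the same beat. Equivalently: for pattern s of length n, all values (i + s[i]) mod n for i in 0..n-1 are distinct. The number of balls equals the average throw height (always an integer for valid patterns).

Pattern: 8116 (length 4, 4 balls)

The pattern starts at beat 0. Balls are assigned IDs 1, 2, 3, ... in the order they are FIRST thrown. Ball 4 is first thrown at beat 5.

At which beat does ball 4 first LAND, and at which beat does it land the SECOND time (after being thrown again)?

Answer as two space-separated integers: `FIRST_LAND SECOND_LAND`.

Answer: 6 7

Derivation:
Beat 0 (L): throw ball1 h=8 -> lands@8:L; in-air after throw: [b1@8:L]
Beat 1 (R): throw ball2 h=1 -> lands@2:L; in-air after throw: [b2@2:L b1@8:L]
Beat 2 (L): throw ball2 h=1 -> lands@3:R; in-air after throw: [b2@3:R b1@8:L]
Beat 3 (R): throw ball2 h=6 -> lands@9:R; in-air after throw: [b1@8:L b2@9:R]
Beat 4 (L): throw ball3 h=8 -> lands@12:L; in-air after throw: [b1@8:L b2@9:R b3@12:L]
Beat 5 (R): throw ball4 h=1 -> lands@6:L; in-air after throw: [b4@6:L b1@8:L b2@9:R b3@12:L]
Beat 6 (L): throw ball4 h=1 -> lands@7:R; in-air after throw: [b4@7:R b1@8:L b2@9:R b3@12:L]
Beat 7 (R): throw ball4 h=6 -> lands@13:R; in-air after throw: [b1@8:L b2@9:R b3@12:L b4@13:R]
Ball 4: thrown@5 h=1 -> first land @6; rethrown@6 h=1 -> second land @7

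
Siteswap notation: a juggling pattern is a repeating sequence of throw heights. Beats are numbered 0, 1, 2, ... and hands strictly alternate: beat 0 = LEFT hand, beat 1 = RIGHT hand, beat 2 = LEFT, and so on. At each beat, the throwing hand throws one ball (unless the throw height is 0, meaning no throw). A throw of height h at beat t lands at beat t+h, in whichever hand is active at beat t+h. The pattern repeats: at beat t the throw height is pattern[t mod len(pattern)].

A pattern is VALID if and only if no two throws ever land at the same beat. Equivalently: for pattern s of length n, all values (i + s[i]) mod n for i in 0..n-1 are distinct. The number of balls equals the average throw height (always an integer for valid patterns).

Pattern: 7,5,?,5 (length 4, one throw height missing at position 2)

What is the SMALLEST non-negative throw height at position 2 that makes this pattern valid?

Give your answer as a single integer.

i=0: (0 + 7) mod 4 = 3
i=1: (1 + 5) mod 4 = 2
i=2: s[i]=? (unknown)
i=3: (3 + 5) mod 4 = 0
Known residues: [0, 2, 3]; need a permutation of 0..3, so missing residue r = 1
Need (2 + s) mod 4 = 1; smallest s = (1 - 2) mod 4 = 3

Answer: 3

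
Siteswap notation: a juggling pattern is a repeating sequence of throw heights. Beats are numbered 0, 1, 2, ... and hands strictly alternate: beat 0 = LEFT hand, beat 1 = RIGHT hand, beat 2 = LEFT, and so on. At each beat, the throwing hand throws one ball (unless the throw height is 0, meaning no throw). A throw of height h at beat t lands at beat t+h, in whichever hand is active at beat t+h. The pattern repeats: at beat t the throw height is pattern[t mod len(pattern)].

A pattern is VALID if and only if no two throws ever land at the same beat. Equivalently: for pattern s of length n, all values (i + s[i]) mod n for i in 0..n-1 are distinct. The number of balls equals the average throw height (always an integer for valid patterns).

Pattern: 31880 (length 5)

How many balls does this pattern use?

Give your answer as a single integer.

Answer: 4

Derivation:
Pattern = [3, 1, 8, 8, 0], length n = 5
  position 0: throw height = 3, running sum = 3
  position 1: throw height = 1, running sum = 4
  position 2: throw height = 8, running sum = 12
  position 3: throw height = 8, running sum = 20
  position 4: throw height = 0, running sum = 20
Total sum = 20; balls = sum / n = 20 / 5 = 4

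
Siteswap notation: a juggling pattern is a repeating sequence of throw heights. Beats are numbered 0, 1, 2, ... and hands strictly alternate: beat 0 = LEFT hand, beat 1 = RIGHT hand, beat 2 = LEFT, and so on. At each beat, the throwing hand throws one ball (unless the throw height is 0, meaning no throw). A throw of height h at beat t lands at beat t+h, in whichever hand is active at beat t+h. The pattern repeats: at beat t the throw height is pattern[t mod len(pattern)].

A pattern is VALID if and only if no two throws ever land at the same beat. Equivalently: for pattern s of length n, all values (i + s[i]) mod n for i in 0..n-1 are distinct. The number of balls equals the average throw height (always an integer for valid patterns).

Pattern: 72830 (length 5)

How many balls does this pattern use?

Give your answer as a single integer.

Pattern = [7, 2, 8, 3, 0], length n = 5
  position 0: throw height = 7, running sum = 7
  position 1: throw height = 2, running sum = 9
  position 2: throw height = 8, running sum = 17
  position 3: throw height = 3, running sum = 20
  position 4: throw height = 0, running sum = 20
Total sum = 20; balls = sum / n = 20 / 5 = 4

Answer: 4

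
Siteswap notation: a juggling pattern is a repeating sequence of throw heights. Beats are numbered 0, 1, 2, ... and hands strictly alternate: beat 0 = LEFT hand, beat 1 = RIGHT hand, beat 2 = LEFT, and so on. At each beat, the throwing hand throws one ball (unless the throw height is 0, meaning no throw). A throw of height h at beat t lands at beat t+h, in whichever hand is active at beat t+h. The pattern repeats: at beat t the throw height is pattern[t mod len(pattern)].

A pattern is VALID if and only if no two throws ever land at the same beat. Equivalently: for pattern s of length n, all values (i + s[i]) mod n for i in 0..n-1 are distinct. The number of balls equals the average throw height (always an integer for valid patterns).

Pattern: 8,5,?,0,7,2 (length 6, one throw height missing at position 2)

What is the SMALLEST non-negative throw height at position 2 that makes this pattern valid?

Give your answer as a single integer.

Answer: 2

Derivation:
i=0: (0 + 8) mod 6 = 2
i=1: (1 + 5) mod 6 = 0
i=2: s[i]=? (unknown)
i=3: (3 + 0) mod 6 = 3
i=4: (4 + 7) mod 6 = 5
i=5: (5 + 2) mod 6 = 1
Known residues: [0, 1, 2, 3, 5]; need a permutation of 0..5, so missing residue r = 4
Need (2 + s) mod 6 = 4; smallest s = (4 - 2) mod 6 = 2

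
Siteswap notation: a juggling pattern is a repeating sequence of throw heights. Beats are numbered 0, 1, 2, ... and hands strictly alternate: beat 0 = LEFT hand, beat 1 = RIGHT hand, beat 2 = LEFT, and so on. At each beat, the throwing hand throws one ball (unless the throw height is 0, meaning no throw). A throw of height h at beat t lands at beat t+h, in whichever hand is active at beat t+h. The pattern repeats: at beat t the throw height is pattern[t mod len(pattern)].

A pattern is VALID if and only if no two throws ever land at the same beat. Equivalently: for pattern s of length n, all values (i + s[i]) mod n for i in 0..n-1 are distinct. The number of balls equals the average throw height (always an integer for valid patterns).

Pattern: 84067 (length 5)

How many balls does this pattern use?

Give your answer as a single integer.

Answer: 5

Derivation:
Pattern = [8, 4, 0, 6, 7], length n = 5
  position 0: throw height = 8, running sum = 8
  position 1: throw height = 4, running sum = 12
  position 2: throw height = 0, running sum = 12
  position 3: throw height = 6, running sum = 18
  position 4: throw height = 7, running sum = 25
Total sum = 25; balls = sum / n = 25 / 5 = 5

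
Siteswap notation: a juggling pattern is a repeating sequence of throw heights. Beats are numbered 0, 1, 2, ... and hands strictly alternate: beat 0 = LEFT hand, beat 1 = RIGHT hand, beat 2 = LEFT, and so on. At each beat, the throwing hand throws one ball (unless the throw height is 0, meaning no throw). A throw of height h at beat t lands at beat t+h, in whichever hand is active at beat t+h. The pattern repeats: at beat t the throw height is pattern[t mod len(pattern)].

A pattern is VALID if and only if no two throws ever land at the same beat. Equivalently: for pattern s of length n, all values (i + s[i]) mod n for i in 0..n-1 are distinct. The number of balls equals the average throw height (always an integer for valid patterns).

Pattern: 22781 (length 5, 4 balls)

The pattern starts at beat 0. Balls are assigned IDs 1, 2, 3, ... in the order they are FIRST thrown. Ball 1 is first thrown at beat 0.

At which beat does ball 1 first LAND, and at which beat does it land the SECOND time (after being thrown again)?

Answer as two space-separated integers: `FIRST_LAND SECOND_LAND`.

Answer: 2 9

Derivation:
Beat 0 (L): throw ball1 h=2 -> lands@2:L; in-air after throw: [b1@2:L]
Beat 1 (R): throw ball2 h=2 -> lands@3:R; in-air after throw: [b1@2:L b2@3:R]
Beat 2 (L): throw ball1 h=7 -> lands@9:R; in-air after throw: [b2@3:R b1@9:R]
Beat 3 (R): throw ball2 h=8 -> lands@11:R; in-air after throw: [b1@9:R b2@11:R]
Beat 4 (L): throw ball3 h=1 -> lands@5:R; in-air after throw: [b3@5:R b1@9:R b2@11:R]
Beat 5 (R): throw ball3 h=2 -> lands@7:R; in-air after throw: [b3@7:R b1@9:R b2@11:R]
Beat 6 (L): throw ball4 h=2 -> lands@8:L; in-air after throw: [b3@7:R b4@8:L b1@9:R b2@11:R]
Beat 7 (R): throw ball3 h=7 -> lands@14:L; in-air after throw: [b4@8:L b1@9:R b2@11:R b3@14:L]
Beat 8 (L): throw ball4 h=8 -> lands@16:L; in-air after throw: [b1@9:R b2@11:R b3@14:L b4@16:L]
Beat 9 (R): throw ball1 h=1 -> lands@10:L; in-air after throw: [b1@10:L b2@11:R b3@14:L b4@16:L]
Ball 1: thrown@0 h=2 -> first land @2; rethrown@2 h=7 -> second land @9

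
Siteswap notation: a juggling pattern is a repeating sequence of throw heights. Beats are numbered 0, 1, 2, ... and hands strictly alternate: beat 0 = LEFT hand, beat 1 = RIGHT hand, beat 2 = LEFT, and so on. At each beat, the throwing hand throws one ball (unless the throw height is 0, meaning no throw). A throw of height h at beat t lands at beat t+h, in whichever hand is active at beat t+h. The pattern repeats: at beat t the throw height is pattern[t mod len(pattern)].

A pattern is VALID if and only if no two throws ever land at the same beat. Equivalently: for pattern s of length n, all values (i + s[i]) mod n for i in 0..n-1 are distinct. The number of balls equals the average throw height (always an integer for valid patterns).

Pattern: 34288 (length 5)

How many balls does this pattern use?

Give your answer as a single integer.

Answer: 5

Derivation:
Pattern = [3, 4, 2, 8, 8], length n = 5
  position 0: throw height = 3, running sum = 3
  position 1: throw height = 4, running sum = 7
  position 2: throw height = 2, running sum = 9
  position 3: throw height = 8, running sum = 17
  position 4: throw height = 8, running sum = 25
Total sum = 25; balls = sum / n = 25 / 5 = 5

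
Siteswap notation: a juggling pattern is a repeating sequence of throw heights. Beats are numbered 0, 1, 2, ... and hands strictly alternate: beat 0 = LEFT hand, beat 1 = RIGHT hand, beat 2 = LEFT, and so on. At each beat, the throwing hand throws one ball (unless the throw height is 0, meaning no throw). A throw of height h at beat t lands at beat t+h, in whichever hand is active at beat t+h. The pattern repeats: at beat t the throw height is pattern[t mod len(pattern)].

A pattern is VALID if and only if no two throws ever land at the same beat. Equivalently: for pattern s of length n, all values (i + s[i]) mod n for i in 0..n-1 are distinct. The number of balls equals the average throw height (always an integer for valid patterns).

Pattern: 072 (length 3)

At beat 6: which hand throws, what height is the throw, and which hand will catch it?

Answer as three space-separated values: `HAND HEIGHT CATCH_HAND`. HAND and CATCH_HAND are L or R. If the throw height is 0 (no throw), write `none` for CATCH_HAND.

Answer: L 0 none

Derivation:
Beat 6: 6 mod 2 = 0, so hand = L
Throw height = pattern[6 mod 3] = pattern[0] = 0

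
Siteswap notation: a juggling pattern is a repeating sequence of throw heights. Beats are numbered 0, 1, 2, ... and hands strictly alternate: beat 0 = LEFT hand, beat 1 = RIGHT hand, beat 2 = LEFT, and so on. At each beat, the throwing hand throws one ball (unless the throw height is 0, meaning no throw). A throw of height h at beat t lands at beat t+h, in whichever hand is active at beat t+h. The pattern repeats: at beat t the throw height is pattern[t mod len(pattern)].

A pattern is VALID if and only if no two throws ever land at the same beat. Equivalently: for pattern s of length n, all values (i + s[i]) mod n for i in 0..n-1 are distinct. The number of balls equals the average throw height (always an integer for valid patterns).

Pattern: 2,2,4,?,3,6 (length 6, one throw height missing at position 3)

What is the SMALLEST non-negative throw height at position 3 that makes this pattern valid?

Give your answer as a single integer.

Answer: 1

Derivation:
i=0: (0 + 2) mod 6 = 2
i=1: (1 + 2) mod 6 = 3
i=2: (2 + 4) mod 6 = 0
i=3: s[i]=? (unknown)
i=4: (4 + 3) mod 6 = 1
i=5: (5 + 6) mod 6 = 5
Known residues: [0, 1, 2, 3, 5]; need a permutation of 0..5, so missing residue r = 4
Need (3 + s) mod 6 = 4; smallest s = (4 - 3) mod 6 = 1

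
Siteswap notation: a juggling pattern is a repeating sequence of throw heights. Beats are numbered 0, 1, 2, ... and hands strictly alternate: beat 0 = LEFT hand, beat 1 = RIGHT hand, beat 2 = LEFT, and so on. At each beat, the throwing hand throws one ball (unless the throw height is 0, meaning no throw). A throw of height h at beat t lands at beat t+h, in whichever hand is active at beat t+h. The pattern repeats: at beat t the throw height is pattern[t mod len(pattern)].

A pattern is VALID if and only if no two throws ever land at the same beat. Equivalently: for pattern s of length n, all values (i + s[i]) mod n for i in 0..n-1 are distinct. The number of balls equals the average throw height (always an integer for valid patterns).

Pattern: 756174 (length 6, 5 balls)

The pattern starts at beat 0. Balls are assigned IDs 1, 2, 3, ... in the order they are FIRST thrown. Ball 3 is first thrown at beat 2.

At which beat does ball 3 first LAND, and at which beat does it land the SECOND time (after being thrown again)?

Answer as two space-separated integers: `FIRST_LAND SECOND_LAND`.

Answer: 8 14

Derivation:
Beat 0 (L): throw ball1 h=7 -> lands@7:R; in-air after throw: [b1@7:R]
Beat 1 (R): throw ball2 h=5 -> lands@6:L; in-air after throw: [b2@6:L b1@7:R]
Beat 2 (L): throw ball3 h=6 -> lands@8:L; in-air after throw: [b2@6:L b1@7:R b3@8:L]
Beat 3 (R): throw ball4 h=1 -> lands@4:L; in-air after throw: [b4@4:L b2@6:L b1@7:R b3@8:L]
Beat 4 (L): throw ball4 h=7 -> lands@11:R; in-air after throw: [b2@6:L b1@7:R b3@8:L b4@11:R]
Beat 5 (R): throw ball5 h=4 -> lands@9:R; in-air after throw: [b2@6:L b1@7:R b3@8:L b5@9:R b4@11:R]
Beat 6 (L): throw ball2 h=7 -> lands@13:R; in-air after throw: [b1@7:R b3@8:L b5@9:R b4@11:R b2@13:R]
Beat 7 (R): throw ball1 h=5 -> lands@12:L; in-air after throw: [b3@8:L b5@9:R b4@11:R b1@12:L b2@13:R]
Beat 8 (L): throw ball3 h=6 -> lands@14:L; in-air after throw: [b5@9:R b4@11:R b1@12:L b2@13:R b3@14:L]
Beat 9 (R): throw ball5 h=1 -> lands@10:L; in-air after throw: [b5@10:L b4@11:R b1@12:L b2@13:R b3@14:L]
Beat 10 (L): throw ball5 h=7 -> lands@17:R; in-air after throw: [b4@11:R b1@12:L b2@13:R b3@14:L b5@17:R]
Beat 11 (R): throw ball4 h=4 -> lands@15:R; in-air after throw: [b1@12:L b2@13:R b3@14:L b4@15:R b5@17:R]
Beat 12 (L): throw ball1 h=7 -> lands@19:R; in-air after throw: [b2@13:R b3@14:L b4@15:R b5@17:R b1@19:R]
Beat 13 (R): throw ball2 h=5 -> lands@18:L; in-air after throw: [b3@14:L b4@15:R b5@17:R b2@18:L b1@19:R]
Beat 14 (L): throw ball3 h=6 -> lands@20:L; in-air after throw: [b4@15:R b5@17:R b2@18:L b1@19:R b3@20:L]
Ball 3: thrown@2 h=6 -> first land @8; rethrown@8 h=6 -> second land @14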